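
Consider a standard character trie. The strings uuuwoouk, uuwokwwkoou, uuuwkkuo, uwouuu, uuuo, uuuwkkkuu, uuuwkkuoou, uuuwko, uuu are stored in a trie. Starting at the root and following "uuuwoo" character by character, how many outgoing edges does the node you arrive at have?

The children of the "uuuwoo" node are the distinct next characters among strings starting with "uuuwoo".
Distinct next characters after "uuuwoo": u.
That node has 1 child edge.

1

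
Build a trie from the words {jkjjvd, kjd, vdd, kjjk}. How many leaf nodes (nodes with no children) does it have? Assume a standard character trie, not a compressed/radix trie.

4

A leaf is a node with no children — equivalently, the end of a word that is not a proper prefix of any other stored word.
Those words: "jkjjvd", "kjd", "kjjk", "vdd"
Leaf count: 4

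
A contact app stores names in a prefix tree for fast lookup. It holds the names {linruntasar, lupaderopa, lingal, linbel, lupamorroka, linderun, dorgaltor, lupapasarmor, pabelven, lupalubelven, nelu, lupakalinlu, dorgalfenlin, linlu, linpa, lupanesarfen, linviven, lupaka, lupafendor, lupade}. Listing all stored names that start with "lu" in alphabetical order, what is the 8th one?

lupanesarfen

DFS of the "lu" subtree visits, in order: "lupade", "lupaderopa", "lupafendor", "lupaka", "lupakalinlu", "lupalubelven", "lupamorroka", "lupanesarfen", "lupapasarmor"
The 8th is lupanesarfen.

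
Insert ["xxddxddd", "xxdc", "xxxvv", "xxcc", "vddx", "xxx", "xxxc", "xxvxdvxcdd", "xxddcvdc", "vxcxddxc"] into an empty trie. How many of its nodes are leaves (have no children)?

9

Leaves are exactly the stored words that no other stored word extends.
Those words: "vddx", "vxcxddxc", "xxcc", "xxdc", "xxddcvdc", "xxddxddd", "xxvxdvxcdd", "xxxc", "xxxvv"
Leaf count: 9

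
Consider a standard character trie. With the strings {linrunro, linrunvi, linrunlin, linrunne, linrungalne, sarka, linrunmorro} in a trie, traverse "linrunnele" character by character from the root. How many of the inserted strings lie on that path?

1

Traverse "linrunnele" character by character; count nodes along the way that are marked as word ends.
Prefixes of the query that are stored words: "linrunne"
Count: 1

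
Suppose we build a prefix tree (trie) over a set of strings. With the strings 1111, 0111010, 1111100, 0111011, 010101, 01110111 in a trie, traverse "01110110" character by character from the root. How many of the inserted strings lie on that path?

1

Traverse "01110110" character by character; count nodes along the way that are marked as word ends.
Prefixes of the query that are stored words: "0111011"
Count: 1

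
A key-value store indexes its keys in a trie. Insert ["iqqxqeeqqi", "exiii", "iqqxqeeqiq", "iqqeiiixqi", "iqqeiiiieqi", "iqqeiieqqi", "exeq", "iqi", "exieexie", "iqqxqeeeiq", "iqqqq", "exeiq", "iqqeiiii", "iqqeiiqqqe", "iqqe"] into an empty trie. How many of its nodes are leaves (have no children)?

13

A leaf is a node with no children — equivalently, the end of a word that is not a proper prefix of any other stored word.
Those words: "exeiq", "exeq", "exieexie", "exiii", "iqi", "iqqeiieqqi", "iqqeiiiieqi", "iqqeiiixqi", "iqqeiiqqqe", "iqqqq", "iqqxqeeeiq", "iqqxqeeqiq", "iqqxqeeqqi"
Leaf count: 13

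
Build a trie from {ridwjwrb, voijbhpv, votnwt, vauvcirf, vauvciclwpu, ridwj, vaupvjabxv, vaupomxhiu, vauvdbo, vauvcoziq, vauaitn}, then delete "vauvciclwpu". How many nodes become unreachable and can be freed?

5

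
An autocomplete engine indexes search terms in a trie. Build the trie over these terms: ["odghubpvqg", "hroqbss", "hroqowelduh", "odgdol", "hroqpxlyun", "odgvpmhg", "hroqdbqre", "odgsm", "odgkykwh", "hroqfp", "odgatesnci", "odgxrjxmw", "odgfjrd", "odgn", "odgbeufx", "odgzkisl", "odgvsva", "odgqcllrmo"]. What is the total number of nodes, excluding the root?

Count nodes per top-level branch (shared prefixes stored once):
  'h'-branch (hroqbss, hroqdbqre, hroqfp, hroqowelduh, hroqpxlyun): 27 nodes
  'o'-branch (odgatesnci, odgbeufx, odgdol, odgfjrd, odghubpvqg, odgkykwh, odgn, odgqcllrmo, odgsm, odgvpmhg, odgvsva, odgxrjxmw, odgzkisl): 63 nodes
Sum: 90

90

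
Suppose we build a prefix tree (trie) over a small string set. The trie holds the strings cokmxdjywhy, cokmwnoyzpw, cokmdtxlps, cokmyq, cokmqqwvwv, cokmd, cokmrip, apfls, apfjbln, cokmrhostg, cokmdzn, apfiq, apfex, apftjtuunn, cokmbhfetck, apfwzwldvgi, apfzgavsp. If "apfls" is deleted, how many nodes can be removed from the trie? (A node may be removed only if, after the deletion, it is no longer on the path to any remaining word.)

A node on "apfls"'s path can go only if nothing else ends at it or branches off below it.
The suffix "ls" (2 nodes) is used only by "apfls"; the node for "apf" still has the child "j", so pruning stops there.
Nodes removed: 2

2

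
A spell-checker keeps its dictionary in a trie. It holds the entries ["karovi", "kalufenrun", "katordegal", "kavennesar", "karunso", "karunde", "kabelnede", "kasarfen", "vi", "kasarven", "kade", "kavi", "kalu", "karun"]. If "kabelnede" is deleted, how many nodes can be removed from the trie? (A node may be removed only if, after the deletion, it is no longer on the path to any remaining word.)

7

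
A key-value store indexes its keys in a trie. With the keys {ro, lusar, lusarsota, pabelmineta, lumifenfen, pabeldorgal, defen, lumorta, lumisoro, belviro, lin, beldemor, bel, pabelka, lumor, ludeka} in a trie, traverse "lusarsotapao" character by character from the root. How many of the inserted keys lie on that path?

2

Check each prefix of "lusarsotapao" against the stored set — each match is an end-marker on the path.
Prefixes of the query that are stored words: "lusar", "lusarsota"
Count: 2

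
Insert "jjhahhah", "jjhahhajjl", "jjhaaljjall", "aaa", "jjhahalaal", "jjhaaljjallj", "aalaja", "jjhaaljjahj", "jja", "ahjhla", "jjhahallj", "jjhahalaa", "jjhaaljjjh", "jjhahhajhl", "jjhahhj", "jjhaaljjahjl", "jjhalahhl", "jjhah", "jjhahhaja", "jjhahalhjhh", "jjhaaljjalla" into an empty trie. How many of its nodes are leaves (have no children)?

17

A leaf is a node with no children — equivalently, the end of a word that is not a proper prefix of any other stored word.
Those words: "aaa", "aalaja", "ahjhla", "jja", "jjhaaljjahjl", "jjhaaljjalla", "jjhaaljjallj", "jjhaaljjjh", "jjhahalaal", "jjhahalhjhh", "jjhahallj", "jjhahhah", "jjhahhaja", "jjhahhajhl", "jjhahhajjl", "jjhahhj", "jjhalahhl"
Leaf count: 17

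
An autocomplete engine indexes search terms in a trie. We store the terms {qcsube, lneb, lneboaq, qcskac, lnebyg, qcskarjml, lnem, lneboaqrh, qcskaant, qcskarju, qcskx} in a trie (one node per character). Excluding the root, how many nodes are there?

30

Insert word by word; a character creates a node only if that edge doesn't already exist:
  "qcsube" → 6 new (q, c, s, u, b, e)
  "lneb" → 4 new (l, n, e, b)
  "lneboaq" → prefix "lneb" already present; 3 new (o, a, q)
  "qcskac" → prefix "qcs" already present; 3 new (k, a, c)
  "lnebyg" → prefix "lneb" already present; 2 new (y, g)
  "qcskarjml" → prefix "qcska" already present; 4 new (r, j, m, l)
  "lnem" → prefix "lne" already present; 1 new (m)
  "lneboaqrh" → prefix "lneboaq" already present; 2 new (r, h)
  "qcskaant" → prefix "qcska" already present; 3 new (a, n, t)
  "qcskarju" → prefix "qcskarj" already present; 1 new (u)
  "qcskx" → prefix "qcsk" already present; 1 new (x)
Total nodes = 6 + 4 + 3 + 3 + 2 + 4 + 1 + 2 + 3 + 1 + 1 = 30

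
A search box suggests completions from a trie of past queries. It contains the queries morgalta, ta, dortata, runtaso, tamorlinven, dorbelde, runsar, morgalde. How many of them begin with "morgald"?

Filter for entries beginning with "morgald":
Matches: "morgalde"
Count: 1

1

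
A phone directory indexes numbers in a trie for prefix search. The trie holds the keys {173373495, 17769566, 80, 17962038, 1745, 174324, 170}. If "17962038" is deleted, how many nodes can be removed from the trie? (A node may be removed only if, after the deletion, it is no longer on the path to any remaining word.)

After clearing the end-marker at "17962038", prune upward until reaching a node still needed by another word.
The suffix "962038" (6 nodes) is used only by "17962038"; the node for "17" still has the child "3", so pruning stops there.
Nodes removed: 6

6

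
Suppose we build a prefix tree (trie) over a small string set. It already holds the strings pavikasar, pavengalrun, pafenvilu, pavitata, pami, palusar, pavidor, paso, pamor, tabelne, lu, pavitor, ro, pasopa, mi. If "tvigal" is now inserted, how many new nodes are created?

5

"t" is already a path in the trie; the remaining "vigal" must be added.
Each of the 5 remaining characters creates one node.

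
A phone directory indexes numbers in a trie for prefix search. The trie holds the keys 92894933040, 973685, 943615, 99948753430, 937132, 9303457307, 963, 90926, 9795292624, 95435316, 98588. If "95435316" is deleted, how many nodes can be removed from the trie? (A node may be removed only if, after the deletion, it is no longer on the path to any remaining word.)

After clearing the end-marker at "95435316", prune upward until reaching a node still needed by another word.
The suffix "5435316" (7 nodes) is used only by "95435316"; the node for "9" still has the child "2", so pruning stops there.
Nodes removed: 7

7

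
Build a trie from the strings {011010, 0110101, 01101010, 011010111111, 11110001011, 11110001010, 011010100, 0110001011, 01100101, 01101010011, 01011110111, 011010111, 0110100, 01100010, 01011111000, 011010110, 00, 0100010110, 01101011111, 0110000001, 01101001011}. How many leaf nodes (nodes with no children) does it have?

13

Leaves are exactly the stored words that no other stored word extends.
Those words: "00", "0100010110", "01011110111", "01011111000", "0110000001", "0110001011", "01100101", "01101001011", "01101010011", "011010110", "011010111111", "11110001010", "11110001011"
Leaf count: 13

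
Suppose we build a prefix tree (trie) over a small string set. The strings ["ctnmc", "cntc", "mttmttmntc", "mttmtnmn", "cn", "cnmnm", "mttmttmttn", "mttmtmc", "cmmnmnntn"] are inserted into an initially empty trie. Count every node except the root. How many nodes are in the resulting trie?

37

Count nodes per top-level branch (shared prefixes stored once):
  'c'-branch (cmmnmnntn, cn, cnmnm, cntc, ctnmc): 19 nodes
  'm'-branch (mttmtmc, mttmtnmn, mttmttmntc, mttmttmttn): 18 nodes
Sum: 37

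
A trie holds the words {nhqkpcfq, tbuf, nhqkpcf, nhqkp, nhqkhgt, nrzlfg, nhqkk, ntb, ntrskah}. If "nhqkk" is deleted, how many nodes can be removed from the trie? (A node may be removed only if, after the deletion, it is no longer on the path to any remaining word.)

1

A node on "nhqkk"'s path can go only if nothing else ends at it or branches off below it.
The suffix "k" (1 node) is used only by "nhqkk"; the node for "nhqk" still has the child "p", so pruning stops there.
Nodes removed: 1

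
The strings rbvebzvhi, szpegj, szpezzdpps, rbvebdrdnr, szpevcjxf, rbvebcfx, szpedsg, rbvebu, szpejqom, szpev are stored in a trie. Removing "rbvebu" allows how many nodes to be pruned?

1

Walk "rbvebu" from the leaf back toward the root, removing each node that no remaining word uses.
The suffix "u" (1 node) is used only by "rbvebu"; the node for "rbveb" still has the child "z", so pruning stops there.
Nodes removed: 1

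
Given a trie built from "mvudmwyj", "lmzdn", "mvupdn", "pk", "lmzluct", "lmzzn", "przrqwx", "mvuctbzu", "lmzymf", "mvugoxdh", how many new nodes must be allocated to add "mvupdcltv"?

The longest prefix of "mvupdcltv" already in the trie is "mvupd" (length 5).
So 9 − 5 = 4 new nodes.

4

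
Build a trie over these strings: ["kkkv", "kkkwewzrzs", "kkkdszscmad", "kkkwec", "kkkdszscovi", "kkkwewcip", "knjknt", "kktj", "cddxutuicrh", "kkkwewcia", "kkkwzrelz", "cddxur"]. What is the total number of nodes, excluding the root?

Count nodes per top-level branch (shared prefixes stored once):
  'c'-branch (cddxur, cddxutuicrh): 12 nodes
  'k'-branch (kkkdszscmad, kkkdszscovi, kkkv, kkkwec, kkkwewcia, kkkwewcip, kkkwewzrzs, kkkwzrelz, kktj, knjknt): 39 nodes
Sum: 51

51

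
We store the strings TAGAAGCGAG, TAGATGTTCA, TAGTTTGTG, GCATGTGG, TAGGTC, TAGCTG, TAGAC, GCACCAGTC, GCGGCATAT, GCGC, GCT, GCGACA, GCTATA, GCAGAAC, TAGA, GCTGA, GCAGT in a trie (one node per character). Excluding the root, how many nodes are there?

65

Trace insertions, counting only characters that open a new branch:
  "TAGAAGCGAG" → 10 new (T, A, G, A, A, G, C, G, A, G)
  "TAGATGTTCA" → prefix "TAGA" already present; 6 new (T, G, T, T, C, A)
  "TAGTTTGTG" → prefix "TAG" already present; 6 new (T, T, T, G, T, G)
  "GCATGTGG" → 8 new (G, C, A, T, G, T, G, G)
  "TAGGTC" → prefix "TAG" already present; 3 new (G, T, C)
  "TAGCTG" → prefix "TAG" already present; 3 new (C, T, G)
  "TAGAC" → prefix "TAGA" already present; 1 new (C)
  "GCACCAGTC" → prefix "GCA" already present; 6 new (C, C, A, G, T, C)
  "GCGGCATAT" → prefix "GC" already present; 7 new (G, G, C, A, T, A, T)
  "GCGC" → prefix "GCG" already present; 1 new (C)
  "GCT" → prefix "GC" already present; 1 new (T)
  "GCGACA" → prefix "GCG" already present; 3 new (A, C, A)
  "GCTATA" → prefix "GCT" already present; 3 new (A, T, A)
  "GCAGAAC" → prefix "GCA" already present; 4 new (G, A, A, C)
  "TAGA" → prefix "TAGA" already present; 0 new (none)
  "GCTGA" → prefix "GCT" already present; 2 new (G, A)
  "GCAGT" → prefix "GCAG" already present; 1 new (T)
Total nodes = 10 + 6 + 6 + 8 + 3 + 3 + 1 + 6 + 7 + 1 + 1 + 3 + 3 + 4 + 0 + 2 + 1 = 65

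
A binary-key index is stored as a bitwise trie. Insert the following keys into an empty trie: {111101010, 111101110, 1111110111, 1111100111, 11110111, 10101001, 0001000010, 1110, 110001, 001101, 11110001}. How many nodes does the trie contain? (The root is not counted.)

52

Trace insertions, counting only characters that open a new branch:
  "111101010" → 9 new (1, 1, 1, 1, 0, 1, 0, 1, 0)
  "111101110" → prefix "111101" already present; 3 new (1, 1, 0)
  "1111110111" → prefix "1111" already present; 6 new (1, 1, 0, 1, 1, 1)
  "1111100111" → prefix "11111" already present; 5 new (0, 0, 1, 1, 1)
  "11110111" → prefix "11110111" already present; 0 new (none)
  "10101001" → prefix "1" already present; 7 new (0, 1, 0, 1, 0, 0, 1)
  "0001000010" → 10 new (0, 0, 0, 1, 0, 0, 0, 0, 1, 0)
  "1110" → prefix "111" already present; 1 new (0)
  "110001" → prefix "11" already present; 4 new (0, 0, 0, 1)
  "001101" → prefix "00" already present; 4 new (1, 1, 0, 1)
  "11110001" → prefix "11110" already present; 3 new (0, 0, 1)
Total nodes = 9 + 3 + 6 + 5 + 0 + 7 + 10 + 1 + 4 + 4 + 3 = 52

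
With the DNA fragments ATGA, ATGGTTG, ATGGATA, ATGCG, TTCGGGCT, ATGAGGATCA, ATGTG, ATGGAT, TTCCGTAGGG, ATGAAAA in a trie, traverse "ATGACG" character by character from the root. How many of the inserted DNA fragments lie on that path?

1

Check each prefix of "ATGACG" against the stored set — each match is an end-marker on the path.
Prefixes of the query that are stored words: "ATGA"
Count: 1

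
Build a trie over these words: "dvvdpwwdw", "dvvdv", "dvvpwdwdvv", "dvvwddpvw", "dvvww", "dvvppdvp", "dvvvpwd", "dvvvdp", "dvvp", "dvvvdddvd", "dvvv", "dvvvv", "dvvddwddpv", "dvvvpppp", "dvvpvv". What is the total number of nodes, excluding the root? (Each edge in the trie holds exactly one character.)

50

Trace insertions, counting only characters that open a new branch:
  "dvvdpwwdw" → 9 new (d, v, v, d, p, w, w, d, w)
  "dvvdv" → prefix "dvvd" already present; 1 new (v)
  "dvvpwdwdvv" → prefix "dvv" already present; 7 new (p, w, d, w, d, v, v)
  "dvvwddpvw" → prefix "dvv" already present; 6 new (w, d, d, p, v, w)
  "dvvww" → prefix "dvvw" already present; 1 new (w)
  "dvvppdvp" → prefix "dvvp" already present; 4 new (p, d, v, p)
  "dvvvpwd" → prefix "dvv" already present; 4 new (v, p, w, d)
  "dvvvdp" → prefix "dvvv" already present; 2 new (d, p)
  "dvvp" → prefix "dvvp" already present; 0 new (none)
  "dvvvdddvd" → prefix "dvvvd" already present; 4 new (d, d, v, d)
  "dvvv" → prefix "dvvv" already present; 0 new (none)
  "dvvvv" → prefix "dvvv" already present; 1 new (v)
  "dvvddwddpv" → prefix "dvvd" already present; 6 new (d, w, d, d, p, v)
  "dvvvpppp" → prefix "dvvvp" already present; 3 new (p, p, p)
  "dvvpvv" → prefix "dvvp" already present; 2 new (v, v)
Total nodes = 9 + 1 + 7 + 6 + 1 + 4 + 4 + 2 + 0 + 4 + 0 + 1 + 6 + 3 + 2 = 50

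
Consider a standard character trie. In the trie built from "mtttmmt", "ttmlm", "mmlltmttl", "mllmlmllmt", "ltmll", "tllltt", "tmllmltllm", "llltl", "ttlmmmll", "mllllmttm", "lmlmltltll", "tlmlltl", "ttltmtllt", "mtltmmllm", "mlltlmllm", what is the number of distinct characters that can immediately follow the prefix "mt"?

Walk "mt" from the root, arriving at one node.
Characters that immediately follow "mt" among the stored strings: {l, t}.
That node has 2 child edges.

2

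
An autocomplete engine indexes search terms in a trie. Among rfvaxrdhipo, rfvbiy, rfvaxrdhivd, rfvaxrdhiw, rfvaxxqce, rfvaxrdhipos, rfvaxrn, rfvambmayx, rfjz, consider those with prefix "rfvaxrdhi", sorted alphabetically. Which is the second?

rfvaxrdhipos

Filter for "rfvaxrdhi…" and sort: "rfvaxrdhipo", "rfvaxrdhipos", "rfvaxrdhivd", "rfvaxrdhiw"
Position 2: rfvaxrdhipos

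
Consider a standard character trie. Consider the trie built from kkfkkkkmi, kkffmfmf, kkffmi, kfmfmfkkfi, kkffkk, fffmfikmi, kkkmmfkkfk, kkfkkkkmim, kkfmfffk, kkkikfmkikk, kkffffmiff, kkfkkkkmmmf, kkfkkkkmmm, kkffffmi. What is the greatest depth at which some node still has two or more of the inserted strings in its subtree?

Look for the deepest trie node that still has at least two words in its subtree.
e.g. "kkfkkkkmmm" and "kkfkkkkmmmf" share the prefix "kkfkkkkmmm" of length 10; no pair shares a longer one.
Longest shared-prefix length: 10

10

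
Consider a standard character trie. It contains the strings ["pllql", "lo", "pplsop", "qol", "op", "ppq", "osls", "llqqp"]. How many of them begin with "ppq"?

Filter for entries beginning with "ppq":
Words under "ppq": ppq
Count: 1

1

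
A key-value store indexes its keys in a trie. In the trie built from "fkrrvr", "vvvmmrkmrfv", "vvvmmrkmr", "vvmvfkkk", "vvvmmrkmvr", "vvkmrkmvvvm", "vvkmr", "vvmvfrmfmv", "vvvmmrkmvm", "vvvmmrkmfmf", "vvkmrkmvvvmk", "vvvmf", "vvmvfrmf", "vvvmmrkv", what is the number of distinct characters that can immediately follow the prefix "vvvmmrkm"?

3

Follow the path "vvvmmrkm" to its node, then look at its outgoing edges.
Characters that immediately follow "vvvmmrkm" among the stored strings: {f, r, v}.
That node has 3 child edges.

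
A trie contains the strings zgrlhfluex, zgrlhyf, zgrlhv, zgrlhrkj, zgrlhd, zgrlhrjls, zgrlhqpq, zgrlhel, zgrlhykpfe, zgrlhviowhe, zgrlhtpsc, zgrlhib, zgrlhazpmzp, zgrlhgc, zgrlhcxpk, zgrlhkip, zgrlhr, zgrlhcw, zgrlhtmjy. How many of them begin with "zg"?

Traverse to the node for "zg", then collect every word in that subtree.
Matches: "zgrlhazpmzp", "zgrlhcw", "zgrlhcxpk", "zgrlhd", "zgrlhel", "zgrlhfluex", "zgrlhgc", "zgrlhib", "zgrlhkip", "zgrlhqpq", "zgrlhr", "zgrlhrjls", "zgrlhrkj", "zgrlhtmjy", "zgrlhtpsc", "zgrlhv", "zgrlhviowhe", "zgrlhyf", "zgrlhykpfe"
Count: 19

19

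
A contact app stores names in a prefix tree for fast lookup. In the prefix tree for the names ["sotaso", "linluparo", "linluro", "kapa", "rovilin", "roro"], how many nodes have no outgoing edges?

6

Leaves are exactly the stored words that no other stored word extends.
Those words: "kapa", "linluparo", "linluro", "roro", "rovilin", "sotaso"
Leaf count: 6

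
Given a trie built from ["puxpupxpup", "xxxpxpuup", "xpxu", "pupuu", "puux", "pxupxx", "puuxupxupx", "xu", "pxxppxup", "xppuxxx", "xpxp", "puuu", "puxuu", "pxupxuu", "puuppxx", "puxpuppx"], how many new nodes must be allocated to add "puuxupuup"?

3

"puuxup" is already a path in the trie; the remaining "uup" must be added.
Each of the 3 remaining characters creates one node.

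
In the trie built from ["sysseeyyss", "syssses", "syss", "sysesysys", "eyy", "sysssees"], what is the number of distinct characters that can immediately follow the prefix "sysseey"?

1

Walk "sysseey" from the root, arriving at one node.
Distinct next characters after "sysseey": y.
That node has 1 child edge.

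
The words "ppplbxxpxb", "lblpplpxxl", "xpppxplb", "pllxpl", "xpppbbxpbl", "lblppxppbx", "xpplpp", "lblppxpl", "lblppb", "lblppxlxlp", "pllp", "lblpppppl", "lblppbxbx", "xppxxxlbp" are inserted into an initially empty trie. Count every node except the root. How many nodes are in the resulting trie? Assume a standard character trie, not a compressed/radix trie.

67

For each word, the new-node count is its length minus the longest prefix already in the trie:
  "ppplbxxpxb" → 10 new (p, p, p, l, b, x, x, p, x, b)
  "lblpplpxxl" → 10 new (l, b, l, p, p, l, p, x, x, l)
  "xpppxplb" → 8 new (x, p, p, p, x, p, l, b)
  "pllxpl" → prefix "p" already present; 5 new (l, l, x, p, l)
  "xpppbbxpbl" → prefix "xppp" already present; 6 new (b, b, x, p, b, l)
  "lblppxppbx" → prefix "lblpp" already present; 5 new (x, p, p, b, x)
  "xpplpp" → prefix "xpp" already present; 3 new (l, p, p)
  "lblppxpl" → prefix "lblppxp" already present; 1 new (l)
  "lblppb" → prefix "lblpp" already present; 1 new (b)
  "lblppxlxlp" → prefix "lblppx" already present; 4 new (l, x, l, p)
  "pllp" → prefix "pll" already present; 1 new (p)
  "lblpppppl" → prefix "lblpp" already present; 4 new (p, p, p, l)
  "lblppbxbx" → prefix "lblppb" already present; 3 new (x, b, x)
  "xppxxxlbp" → prefix "xpp" already present; 6 new (x, x, x, l, b, p)
Total nodes = 10 + 10 + 8 + 5 + 6 + 5 + 3 + 1 + 1 + 4 + 1 + 4 + 3 + 6 = 67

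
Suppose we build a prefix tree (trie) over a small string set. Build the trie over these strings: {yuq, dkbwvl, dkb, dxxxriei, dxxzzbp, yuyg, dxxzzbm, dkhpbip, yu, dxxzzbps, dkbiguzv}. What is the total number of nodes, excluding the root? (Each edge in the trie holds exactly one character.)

34

Insert word by word; a character creates a node only if that edge doesn't already exist:
  "yuq" → 3 new (y, u, q)
  "dkbwvl" → 6 new (d, k, b, w, v, l)
  "dkb" → prefix "dkb" already present; 0 new (none)
  "dxxxriei" → prefix "d" already present; 7 new (x, x, x, r, i, e, i)
  "dxxzzbp" → prefix "dxx" already present; 4 new (z, z, b, p)
  "yuyg" → prefix "yu" already present; 2 new (y, g)
  "dxxzzbm" → prefix "dxxzzb" already present; 1 new (m)
  "dkhpbip" → prefix "dk" already present; 5 new (h, p, b, i, p)
  "yu" → prefix "yu" already present; 0 new (none)
  "dxxzzbps" → prefix "dxxzzbp" already present; 1 new (s)
  "dkbiguzv" → prefix "dkb" already present; 5 new (i, g, u, z, v)
Total nodes = 3 + 6 + 0 + 7 + 4 + 2 + 1 + 5 + 0 + 1 + 5 = 34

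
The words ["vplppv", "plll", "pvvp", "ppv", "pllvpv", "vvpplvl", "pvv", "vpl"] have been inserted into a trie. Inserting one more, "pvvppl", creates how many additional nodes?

The longest prefix of "pvvppl" already in the trie is "pvvp" (length 4).
Each of the 2 remaining characters creates one node.

2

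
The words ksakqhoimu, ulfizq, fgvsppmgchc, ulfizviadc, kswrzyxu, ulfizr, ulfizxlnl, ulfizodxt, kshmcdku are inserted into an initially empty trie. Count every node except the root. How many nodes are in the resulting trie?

For each word, the new-node count is its length minus the longest prefix already in the trie:
  "ksakqhoimu" → 10 new (k, s, a, k, q, h, o, i, m, u)
  "ulfizq" → 6 new (u, l, f, i, z, q)
  "fgvsppmgchc" → 11 new (f, g, v, s, p, p, m, g, c, h, c)
  "ulfizviadc" → prefix "ulfiz" already present; 5 new (v, i, a, d, c)
  "kswrzyxu" → prefix "ks" already present; 6 new (w, r, z, y, x, u)
  "ulfizr" → prefix "ulfiz" already present; 1 new (r)
  "ulfizxlnl" → prefix "ulfiz" already present; 4 new (x, l, n, l)
  "ulfizodxt" → prefix "ulfiz" already present; 4 new (o, d, x, t)
  "kshmcdku" → prefix "ks" already present; 6 new (h, m, c, d, k, u)
Total nodes = 10 + 6 + 11 + 5 + 6 + 1 + 4 + 4 + 6 = 53

53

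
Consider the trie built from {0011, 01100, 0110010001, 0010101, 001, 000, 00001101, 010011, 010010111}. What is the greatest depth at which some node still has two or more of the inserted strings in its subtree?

5

Equivalently: take the maximum, over all pairs, of their longest common prefix length.
"010010111" and "010011" agree on "01001" (5 characters) before diverging; nothing deeper is shared.
Longest shared-prefix length: 5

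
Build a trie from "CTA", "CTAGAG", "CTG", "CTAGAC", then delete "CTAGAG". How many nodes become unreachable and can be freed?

Walk "CTAGAG" from the leaf back toward the root, removing each node that no remaining word uses.
The suffix "G" (1 node) is used only by "CTAGAG"; the node for "CTAGA" still has the child "C", so pruning stops there.
Nodes removed: 1

1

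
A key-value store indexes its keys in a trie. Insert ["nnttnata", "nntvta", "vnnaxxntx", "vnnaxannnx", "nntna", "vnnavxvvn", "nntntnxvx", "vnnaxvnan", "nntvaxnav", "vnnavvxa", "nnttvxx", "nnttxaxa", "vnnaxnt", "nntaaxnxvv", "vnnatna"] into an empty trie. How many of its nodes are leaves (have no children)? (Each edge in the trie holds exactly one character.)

A leaf is a node with no children — equivalently, the end of a word that is not a proper prefix of any other stored word.
Those words: "nntaaxnxvv", "nntna", "nntntnxvx", "nnttnata", "nnttvxx", "nnttxaxa", "nntvaxnav", "nntvta", "vnnatna", "vnnavvxa", "vnnavxvvn", "vnnaxannnx", "vnnaxnt", "vnnaxvnan", "vnnaxxntx"
Leaf count: 15

15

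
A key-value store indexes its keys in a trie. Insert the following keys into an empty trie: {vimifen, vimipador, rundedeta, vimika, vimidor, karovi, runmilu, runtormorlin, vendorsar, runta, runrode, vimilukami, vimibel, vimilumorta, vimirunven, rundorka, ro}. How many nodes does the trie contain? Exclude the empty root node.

Count nodes per top-level branch (shared prefixes stored once):
  'k'-branch (karovi): 6 nodes
  'r'-branch (ro, rundedeta, rundorka, runmilu, runrode, runta, runtormorlin): 32 nodes
  'v'-branch (vendorsar, vimibel, vimidor, vimifen, vimika, vimilukami, vimilumorta, vimipador, vimirunven): 45 nodes
Sum: 83

83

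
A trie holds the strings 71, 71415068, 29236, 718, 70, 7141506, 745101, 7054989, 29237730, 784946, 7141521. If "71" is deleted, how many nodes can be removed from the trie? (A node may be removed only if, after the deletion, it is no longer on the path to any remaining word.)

0

After clearing the end-marker at "71", prune upward until reaching a node still needed by another word.
Every node on "71" is still needed (e.g. by "71415068"), so nothing is freed.
Nodes removed: 0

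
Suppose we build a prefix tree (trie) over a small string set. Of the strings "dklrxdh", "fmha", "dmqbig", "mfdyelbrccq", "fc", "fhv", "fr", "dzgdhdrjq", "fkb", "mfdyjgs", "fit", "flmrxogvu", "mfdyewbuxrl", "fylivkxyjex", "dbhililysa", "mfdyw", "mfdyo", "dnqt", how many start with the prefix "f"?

8

Walk to "f"; the words in its subtree are exactly those with that prefix.
Matches: "fc", "fhv", "fit", "fkb", "flmrxogvu", "fmha", "fr", "fylivkxyjex"
Count: 8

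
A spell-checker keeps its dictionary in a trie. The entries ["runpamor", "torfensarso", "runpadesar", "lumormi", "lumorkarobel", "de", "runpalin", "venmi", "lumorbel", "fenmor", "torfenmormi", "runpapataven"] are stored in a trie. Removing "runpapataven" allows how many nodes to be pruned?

Walk "runpapataven" from the leaf back toward the root, removing each node that no remaining word uses.
The suffix "pataven" (7 nodes) is used only by "runpapataven"; the node for "runpa" still has the child "m", so pruning stops there.
Nodes removed: 7

7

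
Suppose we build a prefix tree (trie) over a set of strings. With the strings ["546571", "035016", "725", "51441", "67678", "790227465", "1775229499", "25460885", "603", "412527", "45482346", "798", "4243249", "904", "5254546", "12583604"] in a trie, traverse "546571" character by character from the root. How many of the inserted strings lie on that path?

Check each prefix of "546571" against the stored set — each match is an end-marker on the path.
Prefixes of the query that are stored words: "546571"
Count: 1

1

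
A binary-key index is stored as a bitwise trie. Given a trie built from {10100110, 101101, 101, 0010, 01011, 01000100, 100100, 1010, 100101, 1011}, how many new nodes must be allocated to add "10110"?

"10110" is already a full path in the trie; only an end-marker is added.
No new nodes are needed: 0.

0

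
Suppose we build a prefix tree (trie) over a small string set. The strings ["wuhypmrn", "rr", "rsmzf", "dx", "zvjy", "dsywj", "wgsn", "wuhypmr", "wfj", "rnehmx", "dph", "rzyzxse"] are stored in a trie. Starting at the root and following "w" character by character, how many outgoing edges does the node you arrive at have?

Walk "w" from the root, arriving at one node.
Distinct next characters after "w": f, g, u.
That node has 3 child edges.

3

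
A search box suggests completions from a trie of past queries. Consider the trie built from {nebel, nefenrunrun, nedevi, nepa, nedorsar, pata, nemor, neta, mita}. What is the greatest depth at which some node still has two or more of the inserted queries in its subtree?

3

Equivalently: take the maximum, over all pairs, of their longest common prefix length.
"nedevi" and "nedorsar" agree on "ned" (3 characters) before diverging; nothing deeper is shared.
Longest shared-prefix length: 3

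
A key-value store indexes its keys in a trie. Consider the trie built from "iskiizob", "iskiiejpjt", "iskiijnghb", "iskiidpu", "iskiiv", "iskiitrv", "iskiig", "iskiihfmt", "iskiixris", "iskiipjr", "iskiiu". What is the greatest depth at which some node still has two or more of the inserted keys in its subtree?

5

Look for the deepest trie node that still has at least two words in its subtree.
e.g. "iskiidpu" and "iskiiejpjt" share the prefix "iskii" of length 5; no pair shares a longer one.
Longest shared-prefix length: 5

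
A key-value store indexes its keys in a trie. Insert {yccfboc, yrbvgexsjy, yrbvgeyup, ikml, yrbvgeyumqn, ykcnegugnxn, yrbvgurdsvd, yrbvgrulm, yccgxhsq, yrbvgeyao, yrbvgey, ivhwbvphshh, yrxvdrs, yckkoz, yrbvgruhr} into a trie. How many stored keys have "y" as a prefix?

Traverse to the node for "y", then collect every word in that subtree.
Words under "y": yccfboc, yccgxhsq, yckkoz, ykcnegugnxn, yrbvgexsjy, yrbvgey, yrbvgeyao, yrbvgeyumqn, yrbvgeyup, yrbvgruhr, yrbvgrulm, yrbvgurdsvd, yrxvdrs
Count: 13

13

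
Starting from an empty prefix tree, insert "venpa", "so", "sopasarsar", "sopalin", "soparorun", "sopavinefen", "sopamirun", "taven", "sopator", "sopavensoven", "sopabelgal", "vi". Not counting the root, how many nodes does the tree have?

Count nodes per top-level branch (shared prefixes stored once):
  's'-branch (so, sopabelgal, sopalin, sopamirun, soparorun, sopasarsar, sopator, sopavensoven, sopavinefen): 46 nodes
  't'-branch (taven): 5 nodes
  'v'-branch (venpa, vi): 6 nodes
Sum: 57

57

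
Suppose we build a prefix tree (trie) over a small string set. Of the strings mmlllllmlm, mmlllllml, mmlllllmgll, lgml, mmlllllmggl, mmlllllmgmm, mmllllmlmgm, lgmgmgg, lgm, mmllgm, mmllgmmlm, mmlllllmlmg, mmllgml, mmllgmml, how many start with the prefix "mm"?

11

Filter for entries beginning with "mm":
Matches: "mmllgm", "mmllgml", "mmllgmml", "mmllgmmlm", "mmlllllmggl", "mmlllllmgll", "mmlllllmgmm", "mmlllllml", "mmlllllmlm", "mmlllllmlmg", "mmllllmlmgm"
Count: 11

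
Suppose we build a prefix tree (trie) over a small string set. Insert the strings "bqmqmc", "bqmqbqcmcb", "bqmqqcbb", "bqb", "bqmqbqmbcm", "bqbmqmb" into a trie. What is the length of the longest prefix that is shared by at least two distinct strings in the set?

6

Look for the deepest trie node that still has at least two words in its subtree.
"bqmqbqcmcb" and "bqmqbqmbcm" agree on "bqmqbq" (6 characters) before diverging; nothing deeper is shared.
Longest shared-prefix length: 6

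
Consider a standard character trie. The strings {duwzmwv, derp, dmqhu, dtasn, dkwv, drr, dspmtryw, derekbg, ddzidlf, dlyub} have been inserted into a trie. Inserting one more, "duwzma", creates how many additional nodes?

Walking "duwzma" from the root, the first 5 characters ("duwzm") follow existing edges; "a" is the first miss.
Each of the 1 remaining characters creates one node.

1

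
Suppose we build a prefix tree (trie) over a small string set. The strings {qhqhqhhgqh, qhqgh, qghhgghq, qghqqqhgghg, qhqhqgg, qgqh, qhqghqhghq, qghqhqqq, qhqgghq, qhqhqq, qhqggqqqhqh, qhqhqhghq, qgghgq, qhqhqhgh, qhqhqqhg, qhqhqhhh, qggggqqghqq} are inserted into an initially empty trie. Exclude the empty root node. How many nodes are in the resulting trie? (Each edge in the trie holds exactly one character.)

68

For each word, the new-node count is its length minus the longest prefix already in the trie:
  "qhqhqhhgqh" → 10 new (q, h, q, h, q, h, h, g, q, h)
  "qhqgh" → prefix "qhq" already present; 2 new (g, h)
  "qghhgghq" → prefix "q" already present; 7 new (g, h, h, g, g, h, q)
  "qghqqqhgghg" → prefix "qgh" already present; 8 new (q, q, q, h, g, g, h, g)
  "qhqhqgg" → prefix "qhqhq" already present; 2 new (g, g)
  "qgqh" → prefix "qg" already present; 2 new (q, h)
  "qhqghqhghq" → prefix "qhqgh" already present; 5 new (q, h, g, h, q)
  "qghqhqqq" → prefix "qghq" already present; 4 new (h, q, q, q)
  "qhqgghq" → prefix "qhqg" already present; 3 new (g, h, q)
  "qhqhqq" → prefix "qhqhq" already present; 1 new (q)
  "qhqggqqqhqh" → prefix "qhqgg" already present; 6 new (q, q, q, h, q, h)
  "qhqhqhghq" → prefix "qhqhqh" already present; 3 new (g, h, q)
  "qgghgq" → prefix "qg" already present; 4 new (g, h, g, q)
  "qhqhqhgh" → prefix "qhqhqhgh" already present; 0 new (none)
  "qhqhqqhg" → prefix "qhqhqq" already present; 2 new (h, g)
  "qhqhqhhh" → prefix "qhqhqhh" already present; 1 new (h)
  "qggggqqghqq" → prefix "qgg" already present; 8 new (g, g, q, q, g, h, q, q)
Total nodes = 10 + 2 + 7 + 8 + 2 + 2 + 5 + 4 + 3 + 1 + 6 + 3 + 4 + 0 + 2 + 1 + 8 = 68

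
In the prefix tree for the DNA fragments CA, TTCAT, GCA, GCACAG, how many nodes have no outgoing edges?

3

A leaf is a node with no children — equivalently, the end of a word that is not a proper prefix of any other stored word.
Those words: "CA", "GCACAG", "TTCAT"
Leaf count: 3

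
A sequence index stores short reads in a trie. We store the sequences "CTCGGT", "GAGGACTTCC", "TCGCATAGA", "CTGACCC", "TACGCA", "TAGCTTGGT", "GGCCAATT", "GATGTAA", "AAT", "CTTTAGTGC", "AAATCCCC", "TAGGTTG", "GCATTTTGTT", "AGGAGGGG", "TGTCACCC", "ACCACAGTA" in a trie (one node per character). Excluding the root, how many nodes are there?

105

For each word, the new-node count is its length minus the longest prefix already in the trie:
  "CTCGGT" → 6 new (C, T, C, G, G, T)
  "GAGGACTTCC" → 10 new (G, A, G, G, A, C, T, T, C, C)
  "TCGCATAGA" → 9 new (T, C, G, C, A, T, A, G, A)
  "CTGACCC" → prefix "CT" already present; 5 new (G, A, C, C, C)
  "TACGCA" → prefix "T" already present; 5 new (A, C, G, C, A)
  "TAGCTTGGT" → prefix "TA" already present; 7 new (G, C, T, T, G, G, T)
  "GGCCAATT" → prefix "G" already present; 7 new (G, C, C, A, A, T, T)
  "GATGTAA" → prefix "GA" already present; 5 new (T, G, T, A, A)
  "AAT" → 3 new (A, A, T)
  "CTTTAGTGC" → prefix "CT" already present; 7 new (T, T, A, G, T, G, C)
  "AAATCCCC" → prefix "AA" already present; 6 new (A, T, C, C, C, C)
  "TAGGTTG" → prefix "TAG" already present; 4 new (G, T, T, G)
  "GCATTTTGTT" → prefix "G" already present; 9 new (C, A, T, T, T, T, G, T, T)
  "AGGAGGGG" → prefix "A" already present; 7 new (G, G, A, G, G, G, G)
  "TGTCACCC" → prefix "T" already present; 7 new (G, T, C, A, C, C, C)
  "ACCACAGTA" → prefix "A" already present; 8 new (C, C, A, C, A, G, T, A)
Total nodes = 6 + 10 + 9 + 5 + 5 + 7 + 7 + 5 + 3 + 7 + 6 + 4 + 9 + 7 + 7 + 8 = 105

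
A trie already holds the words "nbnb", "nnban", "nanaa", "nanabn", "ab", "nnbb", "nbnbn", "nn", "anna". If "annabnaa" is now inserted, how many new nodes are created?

4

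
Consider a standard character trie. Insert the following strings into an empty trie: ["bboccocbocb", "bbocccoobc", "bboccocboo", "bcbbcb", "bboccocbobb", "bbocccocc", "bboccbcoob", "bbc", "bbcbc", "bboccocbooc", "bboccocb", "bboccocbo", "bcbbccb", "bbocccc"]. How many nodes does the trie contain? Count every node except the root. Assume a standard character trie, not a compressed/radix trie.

For each word, the new-node count is its length minus the longest prefix already in the trie:
  "bboccocbocb" → 11 new (b, b, o, c, c, o, c, b, o, c, b)
  "bbocccoobc" → prefix "bbocc" already present; 5 new (c, o, o, b, c)
  "bboccocboo" → prefix "bboccocbo" already present; 1 new (o)
  "bcbbcb" → prefix "b" already present; 5 new (c, b, b, c, b)
  "bboccocbobb" → prefix "bboccocbo" already present; 2 new (b, b)
  "bbocccocc" → prefix "bboccco" already present; 2 new (c, c)
  "bboccbcoob" → prefix "bbocc" already present; 5 new (b, c, o, o, b)
  "bbc" → prefix "bb" already present; 1 new (c)
  "bbcbc" → prefix "bbc" already present; 2 new (b, c)
  "bboccocbooc" → prefix "bboccocboo" already present; 1 new (c)
  "bboccocb" → prefix "bboccocb" already present; 0 new (none)
  "bboccocbo" → prefix "bboccocbo" already present; 0 new (none)
  "bcbbccb" → prefix "bcbbc" already present; 2 new (c, b)
  "bbocccc" → prefix "bboccc" already present; 1 new (c)
Total nodes = 11 + 5 + 1 + 5 + 2 + 2 + 5 + 1 + 2 + 1 + 0 + 0 + 2 + 1 = 38

38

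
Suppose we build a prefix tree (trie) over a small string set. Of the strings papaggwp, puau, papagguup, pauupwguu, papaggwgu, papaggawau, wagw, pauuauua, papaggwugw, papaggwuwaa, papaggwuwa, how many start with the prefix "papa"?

Traverse to the node for "papa", then collect every word in that subtree.
Matches: "papaggawau", "papagguup", "papaggwgu", "papaggwp", "papaggwugw", "papaggwuwa", "papaggwuwaa"
Count: 7

7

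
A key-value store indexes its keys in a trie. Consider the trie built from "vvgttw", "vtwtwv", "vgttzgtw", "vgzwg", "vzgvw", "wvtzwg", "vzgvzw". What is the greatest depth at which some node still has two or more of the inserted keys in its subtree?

4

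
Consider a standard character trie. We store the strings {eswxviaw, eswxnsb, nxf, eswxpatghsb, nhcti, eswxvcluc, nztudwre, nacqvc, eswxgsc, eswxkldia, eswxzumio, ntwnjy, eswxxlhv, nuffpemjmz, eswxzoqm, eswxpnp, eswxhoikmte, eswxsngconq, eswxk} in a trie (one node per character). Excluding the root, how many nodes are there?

91

For each word, the new-node count is its length minus the longest prefix already in the trie:
  "eswxviaw" → 8 new (e, s, w, x, v, i, a, w)
  "eswxnsb" → prefix "eswx" already present; 3 new (n, s, b)
  "nxf" → 3 new (n, x, f)
  "eswxpatghsb" → prefix "eswx" already present; 7 new (p, a, t, g, h, s, b)
  "nhcti" → prefix "n" already present; 4 new (h, c, t, i)
  "eswxvcluc" → prefix "eswxv" already present; 4 new (c, l, u, c)
  "nztudwre" → prefix "n" already present; 7 new (z, t, u, d, w, r, e)
  "nacqvc" → prefix "n" already present; 5 new (a, c, q, v, c)
  "eswxgsc" → prefix "eswx" already present; 3 new (g, s, c)
  "eswxkldia" → prefix "eswx" already present; 5 new (k, l, d, i, a)
  "eswxzumio" → prefix "eswx" already present; 5 new (z, u, m, i, o)
  "ntwnjy" → prefix "n" already present; 5 new (t, w, n, j, y)
  "eswxxlhv" → prefix "eswx" already present; 4 new (x, l, h, v)
  "nuffpemjmz" → prefix "n" already present; 9 new (u, f, f, p, e, m, j, m, z)
  "eswxzoqm" → prefix "eswxz" already present; 3 new (o, q, m)
  "eswxpnp" → prefix "eswxp" already present; 2 new (n, p)
  "eswxhoikmte" → prefix "eswx" already present; 7 new (h, o, i, k, m, t, e)
  "eswxsngconq" → prefix "eswx" already present; 7 new (s, n, g, c, o, n, q)
  "eswxk" → prefix "eswxk" already present; 0 new (none)
Total nodes = 8 + 3 + 3 + 7 + 4 + 4 + 7 + 5 + 3 + 5 + 5 + 5 + 4 + 9 + 3 + 2 + 7 + 7 + 0 = 91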